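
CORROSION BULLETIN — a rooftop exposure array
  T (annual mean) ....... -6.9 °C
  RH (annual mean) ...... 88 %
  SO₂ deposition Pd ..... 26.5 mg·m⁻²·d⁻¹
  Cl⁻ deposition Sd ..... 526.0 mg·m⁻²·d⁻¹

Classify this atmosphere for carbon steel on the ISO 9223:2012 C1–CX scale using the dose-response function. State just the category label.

carbon steel: f(T) = +0.150·(T−10) [T≤10 °C] = -2.5350
  SO₂ term: 1.77·26.5^0.52·exp(0.02·88-2.5350) = 4.482
  Cl⁻ term: 0.102·526.0^0.62·exp(0.033·88+0.04·-6.9) = 68.7
  r_corr = 4.482 + 68.7 = 73.18 μm/a
Category bounds: 50…80 μm/a bracket r_corr ⇒ C4

C4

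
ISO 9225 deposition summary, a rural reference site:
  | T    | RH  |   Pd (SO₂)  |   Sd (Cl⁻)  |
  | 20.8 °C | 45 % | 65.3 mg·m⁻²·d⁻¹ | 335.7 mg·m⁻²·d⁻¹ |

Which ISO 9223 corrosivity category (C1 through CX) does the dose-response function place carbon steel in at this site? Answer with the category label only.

C4

carbon steel: f(T) = -0.054·(T−10) [T>10 °C] = -0.5832
  sulphur-dioxide contribution → 21.35 μm/a
  chloride contribution → 38.1 μm/a
  total first-year rate 59.45 μm/a
Category bounds: 50…80 μm/a bracket r_corr ⇒ C4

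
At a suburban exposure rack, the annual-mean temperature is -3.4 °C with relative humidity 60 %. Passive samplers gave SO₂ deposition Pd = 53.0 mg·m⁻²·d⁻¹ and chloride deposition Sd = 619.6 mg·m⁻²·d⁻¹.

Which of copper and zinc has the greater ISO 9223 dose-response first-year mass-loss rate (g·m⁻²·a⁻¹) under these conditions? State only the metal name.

zinc

copper: f(T) = +0.126·(T−10) [T≤10 °C] = -1.6884
  sulphur-dioxide contribution → 0.09478 μm/a
  chloride contribution → 0.4269 μm/a
  total first-year rate 0.5217 μm/a
  mass loss = 0.5217 μm/a × 8.96 g/cm³ = 4.674 g·m⁻²·a⁻¹
zinc: temperature factor f = +0.038·(-13.4) = -0.5092
  sulphur-dioxide contribution → 0.7027 μm/a
  chloride contribution → 0.827 μm/a
  ⇒ r_corr(zinc) = 1.53 μm/a
  mass loss = 1.53 μm/a × 7.14 g/cm³ = 10.92 g·m⁻²·a⁻¹
Ordering by g·m⁻²·a⁻¹: zinc (10.9) > copper (4.67)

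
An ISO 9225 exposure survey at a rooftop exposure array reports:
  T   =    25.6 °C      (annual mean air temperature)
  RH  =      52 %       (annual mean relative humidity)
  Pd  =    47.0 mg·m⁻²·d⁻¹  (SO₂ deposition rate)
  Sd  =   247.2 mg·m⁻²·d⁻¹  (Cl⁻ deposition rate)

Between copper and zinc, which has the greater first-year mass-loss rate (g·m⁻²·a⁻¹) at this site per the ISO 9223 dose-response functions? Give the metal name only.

copper: f(T) = -0.080·(T−10) [T>10 °C] = -1.2480
  Pd branch = 0.0053·Pd^0.26·e^(0.059·RH+f) = 0.08901 μm/a
  Sd branch = 0.01025·Sd^0.27·e^(0.036·RH+0.049·T) = 1.034 μm/a
  r_corr = 0.08901 + 1.034 = 1.123 μm/a
  mass loss = 1.123 μm/a × 8.96 g/cm³ = 10.06 g·m⁻²·a⁻¹
zinc: f(T) = -0.071·(T−10) [T>10 °C] = -1.1076
  SO₂ term: 0.0129·47.0^0.44·exp(0.046·52-1.1076) = 0.2536
  Cl⁻ term: 0.0175·247.2^0.57·exp(0.008·52+0.085·25.6) = 5.405
  sum: 0.2536 + 5.405 → r_corr = 5.658 μm/a
  mass loss = 5.658 μm/a × 7.14 g/cm³ = 40.4 g·m⁻²·a⁻¹
Ordering by g·m⁻²·a⁻¹: zinc (40.4) > copper (10.1)

zinc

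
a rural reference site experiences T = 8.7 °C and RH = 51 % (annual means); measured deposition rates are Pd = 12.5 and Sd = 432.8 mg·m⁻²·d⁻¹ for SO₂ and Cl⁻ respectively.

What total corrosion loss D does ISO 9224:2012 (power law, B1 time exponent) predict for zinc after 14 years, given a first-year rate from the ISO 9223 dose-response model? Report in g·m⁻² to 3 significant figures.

D(14) = 131 g·m⁻²

zinc: temperature factor f = +0.038·(-1.3) = -0.0494
  Pd branch = 0.0129·Pd^0.44·e^(0.046·RH+f) = 0.3896 μm/a
  Cl⁻ term: 0.0175·432.8^0.57·exp(0.008·51+0.085·8.7) = 1.754
  r_corr = 0.3896 + 1.754 = 2.144 μm/a
Power-law: D(14) = r_corr · 14^0.813
  D(14) = 2.144 × 14^0.813 = 2.144 × 8.547 = 18.32 μm
  Mass loss = 18.32 μm × 7.14 g/cm³ = 130.8 g·m⁻²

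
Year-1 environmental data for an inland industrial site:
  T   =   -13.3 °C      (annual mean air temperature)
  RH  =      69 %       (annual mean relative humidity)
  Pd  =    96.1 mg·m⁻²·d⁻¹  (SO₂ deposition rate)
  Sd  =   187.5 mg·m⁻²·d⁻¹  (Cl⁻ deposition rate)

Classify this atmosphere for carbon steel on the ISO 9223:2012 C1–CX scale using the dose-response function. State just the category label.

carbon steel: T≤10 °C ⇒ hinge +0.150·(-13.3−10) = -3.4950
  Pd branch = 1.77·Pd^0.52·e^(0.02·RH+f) = 2.293 μm/a
  Cl⁻ term: 0.102·187.5^0.62·exp(0.033·69+0.04·-13.3) = 14.99
  sum: 2.293 + 14.99 → r_corr = 17.28 μm/a
ISO 9223 Table 2 (carbon steel): 1.3 < 17.3 ≤ 25 μm/a ⇒ C2

C2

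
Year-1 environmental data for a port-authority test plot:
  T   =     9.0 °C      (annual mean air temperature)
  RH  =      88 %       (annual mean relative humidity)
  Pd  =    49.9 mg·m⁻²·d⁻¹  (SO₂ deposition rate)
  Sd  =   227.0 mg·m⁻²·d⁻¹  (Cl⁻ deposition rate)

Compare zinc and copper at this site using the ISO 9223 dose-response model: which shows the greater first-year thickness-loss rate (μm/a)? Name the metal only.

zinc

zinc: temperature factor f = +0.038·(-1.0) = -0.0380
  sulphur-dioxide contribution → 3.974 μm/a
  chloride contribution → 1.675 μm/a
  total first-year rate 5.649 μm/a
copper: T≤10 °C ⇒ hinge +0.126·(9.0−10) = -0.1260
  sulphur-dioxide contribution → 2.322 μm/a
  chloride contribution → 1.638 μm/a
  ⇒ r_corr(copper) = 3.96 μm/a
Ordering by μm/a: zinc (5.65) > copper (3.96)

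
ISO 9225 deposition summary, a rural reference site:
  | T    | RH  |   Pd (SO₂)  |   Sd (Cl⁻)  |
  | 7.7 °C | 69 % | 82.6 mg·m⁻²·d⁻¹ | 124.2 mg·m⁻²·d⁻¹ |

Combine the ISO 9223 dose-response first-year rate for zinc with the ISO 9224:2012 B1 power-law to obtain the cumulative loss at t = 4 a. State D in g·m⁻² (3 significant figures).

D(4) = 63.6 g·m⁻²

zinc: temperature factor f = +0.038·(-2.3) = -0.0874
  Pd branch = 0.0129·Pd^0.44·e^(0.046·RH+f) = 1.97 μm/a
  Cl⁻ term: 0.0175·124.2^0.57·exp(0.008·69+0.085·7.7) = 0.9134
  sum: 1.97 + 0.9134 → r_corr = 2.884 μm/a
ISO 9224: D(t) = r_corr · t^b with b = 0.813 (zinc, B1)
  D(4) = 2.884 × 4^0.813 = 2.884 × 3.087 = 8.901 μm
  Mass loss = 8.901 μm × 7.14 g/cm³ = 63.55 g·m⁻²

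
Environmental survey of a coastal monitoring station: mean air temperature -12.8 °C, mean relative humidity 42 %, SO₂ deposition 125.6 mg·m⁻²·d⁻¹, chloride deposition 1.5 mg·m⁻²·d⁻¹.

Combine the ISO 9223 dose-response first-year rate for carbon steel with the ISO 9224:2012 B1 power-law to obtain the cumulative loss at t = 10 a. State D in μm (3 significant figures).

carbon steel: temperature factor f = +0.150·(-22.8) = -3.4200
  Pd branch = 1.77·Pd^0.52·e^(0.02·RH+f) = 1.656 μm/a
  Cl⁻ term: 0.102·1.5^0.62·exp(0.033·42+0.04·-12.8) = 0.3143
  sum: 1.656 + 0.3143 → r_corr = 1.97 μm/a
Long-term exponent b (ISO 9224 Table 2, B1) = 0.523
  D(10) = 1.97 × 10^0.523 = 1.97 × 3.334 = 6.568 μm

D(10) = 6.57 μm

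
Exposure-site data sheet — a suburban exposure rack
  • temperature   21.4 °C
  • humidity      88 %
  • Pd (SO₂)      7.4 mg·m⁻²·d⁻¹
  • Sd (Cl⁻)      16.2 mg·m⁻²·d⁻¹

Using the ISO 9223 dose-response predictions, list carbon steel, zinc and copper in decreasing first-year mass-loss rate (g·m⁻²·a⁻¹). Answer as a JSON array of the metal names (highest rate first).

carbon steel: T>10 °C ⇒ hinge -0.054·(21.4−10) = -0.6156
  Pd branch = 1.77·Pd^0.52·e^(0.02·RH+f) = 15.74 μm/a
  Sd branch = 0.102·Sd^0.62·e^(0.033·RH+0.04·T) = 24.63 μm/a
  r_corr = 15.74 + 24.63 = 40.37 μm/a
  mass loss = 40.37 μm/a × 7.85 g/cm³ = 316.9 g·m⁻²·a⁻¹
zinc: T>10 °C ⇒ hinge -0.071·(21.4−10) = -0.8094
  SO₂ term: 0.0129·7.4^0.44·exp(0.046·88-0.8094) = 0.7935
  Sd branch = 0.0175·Sd^0.57·e^(0.008·RH+0.085·T) = 1.067 μm/a
  r_corr = 0.7935 + 1.067 = 1.861 μm/a
  mass loss = 1.861 μm/a × 7.14 g/cm³ = 13.28 g·m⁻²·a⁻¹
copper: temperature factor f = -0.080·(11.4) = -0.9120
  Pd branch = 0.0053·Pd^0.26·e^(0.059·RH+f) = 0.6443 μm/a
  Cl⁻ term: 0.01025·16.2^0.27·exp(0.036·88+0.049·21.4) = 1.474
  r_corr = 0.6443 + 1.474 = 2.118 μm/a
  mass loss = 2.118 μm/a × 8.96 g/cm³ = 18.98 g·m⁻²·a⁻¹
Ordering by g·m⁻²·a⁻¹: carbon steel (317) > copper (19) > zinc (13.3)

["carbon steel", "copper", "zinc"]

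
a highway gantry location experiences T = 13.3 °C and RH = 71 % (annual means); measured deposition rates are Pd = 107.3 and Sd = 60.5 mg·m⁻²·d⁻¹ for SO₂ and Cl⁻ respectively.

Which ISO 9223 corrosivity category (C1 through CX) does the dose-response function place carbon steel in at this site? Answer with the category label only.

carbon steel: temperature factor f = -0.054·(3.3) = -0.1782
  sulphur-dioxide contribution → 69.69 μm/a
  chloride contribution → 23.01 μm/a
  ⇒ r_corr(carbon steel) = 92.7 μm/a
ISO 9223 Table 2 (carbon steel): 80 < 92.7 ≤ 200 μm/a ⇒ C5

C5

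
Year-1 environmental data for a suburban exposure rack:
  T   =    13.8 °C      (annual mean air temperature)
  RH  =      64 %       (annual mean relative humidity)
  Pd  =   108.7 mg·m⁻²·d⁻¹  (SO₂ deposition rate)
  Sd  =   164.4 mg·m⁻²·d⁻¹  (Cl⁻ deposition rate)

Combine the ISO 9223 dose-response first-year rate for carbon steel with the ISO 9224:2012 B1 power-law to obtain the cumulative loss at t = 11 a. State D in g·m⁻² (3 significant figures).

D(11) = 2.59e+03 g·m⁻²

carbon steel: temperature factor f = -0.054·(3.8) = -0.2052
  SO₂ term: 1.77·108.7^0.52·exp(0.02·64-0.2052) = 59.37
  Sd branch = 0.102·Sd^0.62·e^(0.033·RH+0.04·T) = 34.63 μm/a
  sum: 59.37 + 34.63 → r_corr = 94 μm/a
Long-term exponent b (ISO 9224 Table 2, B1) = 0.523
  D(11) = 94 × 11^0.523 = 94 × 3.505 = 329.4 μm
  Mass loss = 329.4 μm × 7.85 g/cm³ = 2586 g·m⁻²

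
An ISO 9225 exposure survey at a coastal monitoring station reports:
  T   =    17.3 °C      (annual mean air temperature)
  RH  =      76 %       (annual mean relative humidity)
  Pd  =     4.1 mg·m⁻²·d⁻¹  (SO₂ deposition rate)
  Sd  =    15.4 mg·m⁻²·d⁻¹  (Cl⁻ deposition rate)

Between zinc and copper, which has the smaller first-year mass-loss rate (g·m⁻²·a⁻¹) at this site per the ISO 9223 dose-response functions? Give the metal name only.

zinc: f(T) = -0.071·(T−10) [T>10 °C] = -0.5183
  Pd branch = 0.0129·Pd^0.44·e^(0.046·RH+f) = 0.4714 μm/a
  Cl⁻ term: 0.0175·15.4^0.57·exp(0.008·76+0.085·17.3) = 0.6647
  sum: 0.4714 + 0.6647 → r_corr = 1.136 μm/a
  mass loss = 1.136 μm/a × 7.14 g/cm³ = 8.112 g·m⁻²·a⁻¹
copper: T>10 °C ⇒ hinge -0.080·(17.3−10) = -0.5840
  Pd branch = 0.0053·Pd^0.26·e^(0.059·RH+f) = 0.3779 μm/a
  Sd branch = 0.01025·Sd^0.27·e^(0.036·RH+0.049·T) = 0.7722 μm/a
  r_corr = 0.3779 + 0.7722 = 1.15 μm/a
  mass loss = 1.15 μm/a × 8.96 g/cm³ = 10.3 g·m⁻²·a⁻¹
Ordering by g·m⁻²·a⁻¹: copper (10.3) > zinc (8.11)

zinc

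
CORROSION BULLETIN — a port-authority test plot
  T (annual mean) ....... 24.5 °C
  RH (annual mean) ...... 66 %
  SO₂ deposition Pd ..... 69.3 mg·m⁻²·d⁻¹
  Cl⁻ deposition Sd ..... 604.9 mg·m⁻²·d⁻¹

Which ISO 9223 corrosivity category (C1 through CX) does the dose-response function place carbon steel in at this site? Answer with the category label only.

carbon steel: temperature factor f = -0.054·(14.5) = -0.7830
  SO₂ term: 1.77·69.3^0.52·exp(0.02·66-0.7830) = 27.44
  Cl⁻ term: 0.102·604.9^0.62·exp(0.033·66+0.04·24.5) = 127.3
  r_corr = 27.44 + 127.3 = 154.7 μm/a
Category bounds: 80…200 μm/a bracket r_corr ⇒ C5

C5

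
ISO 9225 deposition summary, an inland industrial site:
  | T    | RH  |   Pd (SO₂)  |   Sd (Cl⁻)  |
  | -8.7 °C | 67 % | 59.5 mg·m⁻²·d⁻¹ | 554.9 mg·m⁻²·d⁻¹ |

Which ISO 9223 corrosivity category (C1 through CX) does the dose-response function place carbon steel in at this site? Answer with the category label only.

carbon steel: f(T) = +0.150·(T−10) [T≤10 °C] = -2.8050
  sulphur-dioxide contribution → 3.424 μm/a
  chloride contribution → 33.04 μm/a
  total first-year rate 36.47 μm/a
Category bounds: 25…50 μm/a bracket r_corr ⇒ C3

C3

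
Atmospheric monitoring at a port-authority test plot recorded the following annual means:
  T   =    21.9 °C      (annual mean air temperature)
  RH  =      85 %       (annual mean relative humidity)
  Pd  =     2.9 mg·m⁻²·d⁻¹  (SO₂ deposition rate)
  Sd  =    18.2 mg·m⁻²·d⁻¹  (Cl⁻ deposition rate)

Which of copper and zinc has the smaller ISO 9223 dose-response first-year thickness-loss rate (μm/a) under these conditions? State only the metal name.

copper: T>10 °C ⇒ hinge -0.080·(21.9−10) = -0.9520
  SO₂ term: 0.0053·2.9^0.26·exp(0.059·85-0.9520) = 0.4065
  Sd branch = 0.01025·Sd^0.27·e^(0.036·RH+0.049·T) = 1.399 μm/a
  sum: 0.4065 + 1.399 → r_corr = 1.806 μm/a
zinc: f(T) = -0.071·(T−10) [T>10 °C] = -0.8449
  SO₂ term: 0.0129·2.9^0.44·exp(0.046·85-0.8449) = 0.4418
  Sd branch = 0.0175·Sd^0.57·e^(0.008·RH+0.085·T) = 1.162 μm/a
  r_corr = 0.4418 + 1.162 = 1.603 μm/a
Ordering by μm/a: copper (1.81) > zinc (1.6)

zinc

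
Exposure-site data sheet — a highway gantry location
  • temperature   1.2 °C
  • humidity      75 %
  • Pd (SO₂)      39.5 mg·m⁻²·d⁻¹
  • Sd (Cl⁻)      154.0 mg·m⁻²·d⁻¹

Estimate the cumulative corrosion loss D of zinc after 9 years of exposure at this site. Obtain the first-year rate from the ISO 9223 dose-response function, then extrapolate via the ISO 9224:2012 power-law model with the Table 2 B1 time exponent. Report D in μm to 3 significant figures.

D(9) = 12.5 μm

zinc: T≤10 °C ⇒ hinge +0.038·(1.2−10) = -0.3344
  SO₂ term: 0.0129·39.5^0.44·exp(0.046·75-0.3344) = 1.466
  Cl⁻ term: 0.0175·154.0^0.57·exp(0.008·75+0.085·1.2) = 0.6234
  sum: 1.466 + 0.6234 → r_corr = 2.09 μm/a
Long-term exponent b (ISO 9224 Table 2, B1) = 0.813
  D(9) = 2.09 × 9^0.813 = 2.09 × 5.968 = 12.47 μm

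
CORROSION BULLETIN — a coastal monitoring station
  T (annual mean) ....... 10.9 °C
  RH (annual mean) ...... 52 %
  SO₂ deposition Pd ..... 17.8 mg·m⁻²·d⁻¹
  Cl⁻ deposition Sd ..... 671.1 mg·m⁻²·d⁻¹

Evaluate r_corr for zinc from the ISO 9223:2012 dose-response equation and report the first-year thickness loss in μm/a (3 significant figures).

r_corr = 3.21 μm/a

zinc: temperature factor f = -0.071·(0.9) = -0.0639
  SO₂ term: 0.0129·17.8^0.44·exp(0.046·52-0.0639) = 0.4697
  Cl⁻ term: 0.0175·671.1^0.57·exp(0.008·52+0.085·10.9) = 2.737
  sum: 0.4697 + 2.737 → r_corr = 3.207 μm/a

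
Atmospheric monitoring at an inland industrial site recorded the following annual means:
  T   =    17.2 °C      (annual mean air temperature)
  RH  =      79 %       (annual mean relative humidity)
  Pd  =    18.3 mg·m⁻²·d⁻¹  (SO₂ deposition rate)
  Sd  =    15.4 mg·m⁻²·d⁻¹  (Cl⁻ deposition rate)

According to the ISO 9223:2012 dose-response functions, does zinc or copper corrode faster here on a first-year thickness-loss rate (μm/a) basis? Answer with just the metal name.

zinc: temperature factor f = -0.071·(7.2) = -0.5112
  sulphur-dioxide contribution → 1.053 μm/a
  chloride contribution → 0.6751 μm/a
  total first-year rate 1.728 μm/a
copper: temperature factor f = -0.080·(7.2) = -0.5760
  sulphur-dioxide contribution → 0.6708 μm/a
  chloride contribution → 0.8561 μm/a
  ⇒ r_corr(copper) = 1.527 μm/a
Ordering by μm/a: zinc (1.73) > copper (1.53)

zinc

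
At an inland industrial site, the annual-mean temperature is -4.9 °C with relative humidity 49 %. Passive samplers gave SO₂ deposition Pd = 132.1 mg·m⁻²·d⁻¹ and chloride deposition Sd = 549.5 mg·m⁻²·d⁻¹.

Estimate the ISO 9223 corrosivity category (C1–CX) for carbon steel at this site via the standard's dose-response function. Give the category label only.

C3

carbon steel: T≤10 °C ⇒ hinge +0.150·(-4.9−10) = -2.2350
  sulphur-dioxide contribution → 6.394 μm/a
  chloride contribution → 21.11 μm/a
  total first-year rate 27.51 μm/a
ISO 9223 Table 2 (carbon steel): 25 < 27.5 ≤ 50 μm/a ⇒ C3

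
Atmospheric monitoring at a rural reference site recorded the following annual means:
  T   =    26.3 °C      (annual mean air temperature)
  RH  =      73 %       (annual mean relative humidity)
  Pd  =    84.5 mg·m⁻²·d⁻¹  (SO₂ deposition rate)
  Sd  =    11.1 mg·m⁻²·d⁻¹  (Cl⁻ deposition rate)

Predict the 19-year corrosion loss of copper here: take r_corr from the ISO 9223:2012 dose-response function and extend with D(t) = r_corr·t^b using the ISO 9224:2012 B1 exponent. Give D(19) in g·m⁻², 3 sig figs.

D(19) = 84.6 g·m⁻²

copper: f(T) = -0.080·(T−10) [T>10 °C] = -1.3040
  sulphur-dioxide contribution → 0.3384 μm/a
  chloride contribution → 0.9862 μm/a
  ⇒ r_corr(copper) = 1.325 μm/a
Long-term exponent b (ISO 9224 Table 2, B1) = 0.667
  D(19) = 1.325 × 19^0.667 = 1.325 × 7.127 = 9.441 μm
  Mass loss = 9.441 μm × 8.96 g/cm³ = 84.59 g·m⁻²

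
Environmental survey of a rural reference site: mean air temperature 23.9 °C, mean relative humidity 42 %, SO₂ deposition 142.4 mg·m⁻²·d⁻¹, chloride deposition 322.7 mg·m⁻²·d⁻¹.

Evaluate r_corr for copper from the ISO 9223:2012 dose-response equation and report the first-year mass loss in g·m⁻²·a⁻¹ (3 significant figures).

copper: f(T) = -0.080·(T−10) [T>10 °C] = -1.1120
  sulphur-dioxide contribution → 0.07541 μm/a
  chloride contribution → 0.7134 μm/a
  total first-year rate 0.7888 μm/a
Convert to mass loss: 0.7888 μm/a × 8.96 g/cm³ = 7.068 g·m⁻²·a⁻¹

r_corr = 7.07 g·m⁻²·a⁻¹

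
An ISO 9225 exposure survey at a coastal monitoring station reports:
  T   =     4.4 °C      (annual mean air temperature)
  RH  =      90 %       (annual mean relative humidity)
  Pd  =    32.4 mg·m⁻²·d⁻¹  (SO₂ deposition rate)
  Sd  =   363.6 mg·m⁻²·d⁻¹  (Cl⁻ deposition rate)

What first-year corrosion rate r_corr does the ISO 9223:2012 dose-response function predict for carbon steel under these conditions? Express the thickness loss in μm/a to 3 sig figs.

carbon steel: temperature factor f = +0.150·(-5.6) = -0.8400
  SO₂ term: 1.77·32.4^0.52·exp(0.02·90-0.8400) = 28.21
  Cl⁻ term: 0.102·363.6^0.62·exp(0.033·90+0.04·4.4) = 91.72
  sum: 28.21 + 91.72 → r_corr = 119.9 μm/a

r_corr = 120 μm/a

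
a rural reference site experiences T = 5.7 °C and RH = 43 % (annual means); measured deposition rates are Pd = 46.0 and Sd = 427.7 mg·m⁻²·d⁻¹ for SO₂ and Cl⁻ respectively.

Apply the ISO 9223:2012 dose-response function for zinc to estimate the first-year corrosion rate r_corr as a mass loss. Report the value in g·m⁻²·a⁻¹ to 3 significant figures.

zinc: f(T) = +0.038·(T−10) [T≤10 °C] = -0.1634
  sulphur-dioxide contribution → 0.4268 μm/a
  chloride contribution → 1.266 μm/a
  ⇒ r_corr(zinc) = 1.693 μm/a
Convert to mass loss: 1.693 μm/a × 7.14 g/cm³ = 12.09 g·m⁻²·a⁻¹

r_corr = 12.1 g·m⁻²·a⁻¹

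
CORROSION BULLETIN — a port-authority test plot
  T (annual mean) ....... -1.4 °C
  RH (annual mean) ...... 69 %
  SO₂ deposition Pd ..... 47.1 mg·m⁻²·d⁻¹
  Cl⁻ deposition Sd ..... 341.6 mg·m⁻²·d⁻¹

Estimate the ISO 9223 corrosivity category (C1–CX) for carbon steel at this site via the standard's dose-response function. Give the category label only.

carbon steel: temperature factor f = +0.150·(-11.4) = -1.7100
  SO₂ term: 1.77·47.1^0.52·exp(0.02·69-1.7100) = 9.433
  Sd branch = 0.102·Sd^0.62·e^(0.033·RH+0.04·T) = 34.99 μm/a
  sum: 9.433 + 34.99 → r_corr = 44.42 μm/a
ISO 9223 Table 2 (carbon steel): 25 < 44.4 ≤ 50 μm/a ⇒ C3

C3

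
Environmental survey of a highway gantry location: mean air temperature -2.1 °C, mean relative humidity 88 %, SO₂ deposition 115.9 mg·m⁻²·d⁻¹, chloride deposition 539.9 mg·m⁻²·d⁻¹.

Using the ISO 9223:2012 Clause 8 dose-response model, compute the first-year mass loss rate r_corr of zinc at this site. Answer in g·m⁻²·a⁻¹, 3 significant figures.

r_corr = 34.6 g·m⁻²·a⁻¹

zinc: temperature factor f = +0.038·(-12.1) = -0.4598
  sulphur-dioxide contribution → 3.777 μm/a
  chloride contribution → 1.068 μm/a
  ⇒ r_corr(zinc) = 4.845 μm/a
Convert to mass loss: 4.845 μm/a × 7.14 g/cm³ = 34.59 g·m⁻²·a⁻¹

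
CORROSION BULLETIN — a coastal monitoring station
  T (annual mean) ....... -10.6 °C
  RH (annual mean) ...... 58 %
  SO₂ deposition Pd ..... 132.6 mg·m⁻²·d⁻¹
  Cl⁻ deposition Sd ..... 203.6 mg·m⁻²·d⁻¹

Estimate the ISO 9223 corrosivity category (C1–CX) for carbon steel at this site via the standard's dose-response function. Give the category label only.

carbon steel: f(T) = +0.150·(T−10) [T≤10 °C] = -3.0900
  SO₂ term: 1.77·132.6^0.52·exp(0.02·58-3.0900) = 3.262
  Cl⁻ term: 0.102·203.6^0.62·exp(0.033·58+0.04·-10.6) = 12.22
  r_corr = 3.262 + 12.22 = 15.48 μm/a
Category bounds: 1.3…25 μm/a bracket r_corr ⇒ C2

C2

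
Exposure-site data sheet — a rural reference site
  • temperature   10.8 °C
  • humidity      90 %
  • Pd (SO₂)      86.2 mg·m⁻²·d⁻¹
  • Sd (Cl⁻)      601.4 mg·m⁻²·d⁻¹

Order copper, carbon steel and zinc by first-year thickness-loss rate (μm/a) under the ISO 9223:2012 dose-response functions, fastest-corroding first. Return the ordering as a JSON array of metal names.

copper: temperature factor f = -0.080·(0.8) = -0.0640
  sulphur-dioxide contribution → 3.205 μm/a
  chloride contribution → 2.501 μm/a
  total first-year rate 5.705 μm/a
carbon steel: T>10 °C ⇒ hinge -0.054·(10.8−10) = -0.0432
  sulphur-dioxide contribution → 104.1 μm/a
  chloride contribution → 161.9 μm/a
  ⇒ r_corr(carbon steel) = 266 μm/a
zinc: T>10 °C ⇒ hinge -0.071·(10.8−10) = -0.0568
  sulphur-dioxide contribution → 5.439 μm/a
  chloride contribution → 3.456 μm/a
  ⇒ r_corr(zinc) = 8.895 μm/a
Ordering by μm/a: carbon steel (266) > zinc (8.89) > copper (5.71)

["carbon steel", "zinc", "copper"]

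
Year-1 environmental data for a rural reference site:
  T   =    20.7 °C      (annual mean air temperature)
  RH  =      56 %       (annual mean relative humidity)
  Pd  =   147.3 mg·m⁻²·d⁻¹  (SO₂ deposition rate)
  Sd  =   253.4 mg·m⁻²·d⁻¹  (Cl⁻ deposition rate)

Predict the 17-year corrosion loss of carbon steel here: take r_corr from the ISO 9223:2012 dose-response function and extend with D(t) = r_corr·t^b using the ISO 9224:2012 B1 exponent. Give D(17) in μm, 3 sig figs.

D(17) = 381 μm

carbon steel: f(T) = -0.054·(T−10) [T>10 °C] = -0.5778
  Pd branch = 1.77·Pd^0.52·e^(0.02·RH+f) = 40.82 μm/a
  Sd branch = 0.102·Sd^0.62·e^(0.033·RH+0.04·T) = 45.83 μm/a
  r_corr = 40.82 + 45.83 = 86.65 μm/a
Power-law: D(17) = r_corr · 17^0.523
  D(17) = 86.65 × 17^0.523 = 86.65 × 4.401 = 381.3 μm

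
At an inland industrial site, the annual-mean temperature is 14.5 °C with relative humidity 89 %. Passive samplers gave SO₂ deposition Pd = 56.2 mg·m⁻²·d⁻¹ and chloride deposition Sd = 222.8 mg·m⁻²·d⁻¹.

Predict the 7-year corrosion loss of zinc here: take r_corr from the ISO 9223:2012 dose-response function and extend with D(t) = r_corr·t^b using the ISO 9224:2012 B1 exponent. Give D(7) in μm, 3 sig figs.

D(7) = 29.1 μm

zinc: temperature factor f = -0.071·(4.5) = -0.3195
  SO₂ term: 0.0129·56.2^0.44·exp(0.046·89-0.3195) = 3.309
  Cl⁻ term: 0.0175·222.8^0.57·exp(0.008·89+0.085·14.5) = 2.666
  r_corr = 3.309 + 2.666 = 5.975 μm/a
Long-term exponent b (ISO 9224 Table 2, B1) = 0.813
  D(7) = 5.975 × 7^0.813 = 5.975 × 4.865 = 29.07 μm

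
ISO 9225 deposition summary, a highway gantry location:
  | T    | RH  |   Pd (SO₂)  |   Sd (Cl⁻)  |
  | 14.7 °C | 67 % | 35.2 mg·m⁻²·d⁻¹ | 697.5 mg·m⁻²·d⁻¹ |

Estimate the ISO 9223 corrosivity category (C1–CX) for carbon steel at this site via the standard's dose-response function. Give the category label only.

carbon steel: f(T) = -0.054·(T−10) [T>10 °C] = -0.2538
  Pd branch = 1.77·Pd^0.52·e^(0.02·RH+f) = 33.41 μm/a
  Cl⁻ term: 0.102·697.5^0.62·exp(0.033·67+0.04·14.7) = 97.09
  r_corr = 33.41 + 97.09 = 130.5 μm/a
ISO 9223 Table 2 (carbon steel): 80 < 131 ≤ 200 μm/a ⇒ C5

C5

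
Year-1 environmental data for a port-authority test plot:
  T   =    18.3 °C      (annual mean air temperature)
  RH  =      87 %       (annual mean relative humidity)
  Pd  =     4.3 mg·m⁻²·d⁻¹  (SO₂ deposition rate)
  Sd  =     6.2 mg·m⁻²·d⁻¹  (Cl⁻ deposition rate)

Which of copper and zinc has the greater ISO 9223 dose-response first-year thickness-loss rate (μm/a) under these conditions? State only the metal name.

copper

copper: temperature factor f = -0.080·(8.3) = -0.6640
  SO₂ term: 0.0053·4.3^0.26·exp(0.059·87-0.6640) = 0.6758
  Sd branch = 0.01025·Sd^0.27·e^(0.036·RH+0.049·T) = 0.9426 μm/a
  sum: 0.6758 + 0.9426 → r_corr = 1.618 μm/a
zinc: temperature factor f = -0.071·(8.3) = -0.5893
  SO₂ term: 0.0129·4.3^0.44·exp(0.046·87-0.5893) = 0.7438
  Cl⁻ term: 0.0175·6.2^0.57·exp(0.008·87+0.085·18.3) = 0.4705
  r_corr = 0.7438 + 0.4705 = 1.214 μm/a
Ordering by μm/a: copper (1.62) > zinc (1.21)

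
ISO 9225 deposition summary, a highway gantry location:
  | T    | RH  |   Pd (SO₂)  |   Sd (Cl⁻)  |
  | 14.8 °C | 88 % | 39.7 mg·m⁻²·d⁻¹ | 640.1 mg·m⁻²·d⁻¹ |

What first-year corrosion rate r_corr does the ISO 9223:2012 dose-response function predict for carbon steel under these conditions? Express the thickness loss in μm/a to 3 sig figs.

carbon steel: T>10 °C ⇒ hinge -0.054·(14.8−10) = -0.2592
  Pd branch = 1.77·Pd^0.52·e^(0.02·RH+f) = 53.84 μm/a
  Sd branch = 0.102·Sd^0.62·e^(0.033·RH+0.04·T) = 184.8 μm/a
  r_corr = 53.84 + 184.8 = 238.7 μm/a

r_corr = 239 μm/a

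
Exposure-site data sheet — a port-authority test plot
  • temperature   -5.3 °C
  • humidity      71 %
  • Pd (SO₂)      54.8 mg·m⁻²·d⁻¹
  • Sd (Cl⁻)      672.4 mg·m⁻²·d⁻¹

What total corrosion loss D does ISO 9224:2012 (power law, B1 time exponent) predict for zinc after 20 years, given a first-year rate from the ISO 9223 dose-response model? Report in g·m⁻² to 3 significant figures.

zinc: T≤10 °C ⇒ hinge +0.038·(-5.3−10) = -0.5814
  SO₂ term: 0.0129·54.8^0.44·exp(0.046·71-0.5814) = 1.1
  Cl⁻ term: 0.0175·672.4^0.57·exp(0.008·71+0.085·-5.3) = 0.805
  sum: 1.1 + 0.805 → r_corr = 1.905 μm/a
Long-term exponent b (ISO 9224 Table 2, B1) = 0.813
  D(20) = 1.905 × 20^0.813 = 1.905 × 11.42 = 21.76 μm
  Mass loss = 21.76 μm × 7.14 g/cm³ = 155.4 g·m⁻²

D(20) = 155 g·m⁻²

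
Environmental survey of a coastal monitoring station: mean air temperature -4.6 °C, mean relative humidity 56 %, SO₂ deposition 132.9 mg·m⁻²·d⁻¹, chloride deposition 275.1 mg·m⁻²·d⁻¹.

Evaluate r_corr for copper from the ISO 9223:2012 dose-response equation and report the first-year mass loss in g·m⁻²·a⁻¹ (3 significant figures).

r_corr = 3.24 g·m⁻²·a⁻¹

copper: temperature factor f = +0.126·(-14.6) = -1.8396
  sulphur-dioxide contribution → 0.08173 μm/a
  chloride contribution → 0.2799 μm/a
  ⇒ r_corr(copper) = 0.3616 μm/a
Convert to mass loss: 0.3616 μm/a × 8.96 g/cm³ = 3.24 g·m⁻²·a⁻¹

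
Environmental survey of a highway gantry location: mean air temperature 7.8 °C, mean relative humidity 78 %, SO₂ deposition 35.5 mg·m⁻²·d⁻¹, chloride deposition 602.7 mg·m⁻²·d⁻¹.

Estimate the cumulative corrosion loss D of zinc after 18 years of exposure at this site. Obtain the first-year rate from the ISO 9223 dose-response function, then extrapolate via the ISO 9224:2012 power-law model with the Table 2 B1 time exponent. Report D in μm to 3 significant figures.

D(18) = 47.2 μm

zinc: f(T) = +0.038·(T−10) [T≤10 °C] = -0.0836
  sulphur-dioxide contribution → 2.064 μm/a
  chloride contribution → 2.436 μm/a
  total first-year rate 4.499 μm/a
ISO 9224: D(t) = r_corr · t^b with b = 0.813 (zinc, B1)
  D(18) = 4.499 × 18^0.813 = 4.499 × 10.48 = 47.17 μm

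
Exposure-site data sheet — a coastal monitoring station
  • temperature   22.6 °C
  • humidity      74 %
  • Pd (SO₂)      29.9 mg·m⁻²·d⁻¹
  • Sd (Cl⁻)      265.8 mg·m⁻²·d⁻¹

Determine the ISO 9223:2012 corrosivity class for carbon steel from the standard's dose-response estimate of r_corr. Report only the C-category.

C5

carbon steel: f(T) = -0.054·(T−10) [T>10 °C] = -0.6804
  Pd branch = 1.77·Pd^0.52·e^(0.02·RH+f) = 23.05 μm/a
  Cl⁻ term: 0.102·265.8^0.62·exp(0.033·74+0.04·22.6) = 92.25
  r_corr = 23.05 + 92.25 = 115.3 μm/a
Category bounds: 80…200 μm/a bracket r_corr ⇒ C5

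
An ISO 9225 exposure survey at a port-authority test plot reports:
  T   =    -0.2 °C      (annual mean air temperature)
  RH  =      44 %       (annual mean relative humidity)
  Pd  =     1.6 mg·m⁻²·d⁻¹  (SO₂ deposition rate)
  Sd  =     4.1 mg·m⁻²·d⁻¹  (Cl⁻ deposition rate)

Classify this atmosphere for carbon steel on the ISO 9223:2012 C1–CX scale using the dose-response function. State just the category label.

carbon steel: temperature factor f = +0.150·(-10.2) = -1.5300
  SO₂ term: 1.77·1.6^0.52·exp(0.02·44-1.5300) = 1.18
  Cl⁻ term: 0.102·4.1^0.62·exp(0.033·44+0.04·-0.2) = 1.037
  r_corr = 1.18 + 1.037 = 2.217 μm/a
2.22 μm/a falls in (1.3, 25] for carbon steel → category C2

C2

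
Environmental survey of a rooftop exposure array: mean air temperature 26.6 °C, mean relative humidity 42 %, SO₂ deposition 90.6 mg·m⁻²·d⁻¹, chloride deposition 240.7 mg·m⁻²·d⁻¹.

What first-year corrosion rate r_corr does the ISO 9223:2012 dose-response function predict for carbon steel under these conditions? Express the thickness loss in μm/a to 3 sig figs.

r_corr = 52.8 μm/a

carbon steel: T>10 °C ⇒ hinge -0.054·(26.6−10) = -0.8964
  sulphur-dioxide contribution → 17.43 μm/a
  chloride contribution → 35.41 μm/a
  total first-year rate 52.84 μm/a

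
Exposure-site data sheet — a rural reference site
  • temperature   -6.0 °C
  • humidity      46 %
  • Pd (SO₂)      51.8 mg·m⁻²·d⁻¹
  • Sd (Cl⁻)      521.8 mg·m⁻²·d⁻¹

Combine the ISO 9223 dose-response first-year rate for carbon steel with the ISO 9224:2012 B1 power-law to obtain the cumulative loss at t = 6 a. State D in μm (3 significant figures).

carbon steel: f(T) = +0.150·(T−10) [T≤10 °C] = -2.4000
  Pd branch = 1.77·Pd^0.52·e^(0.02·RH+f) = 3.138 μm/a
  Sd branch = 0.102·Sd^0.62·e^(0.033·RH+0.04·T) = 17.72 μm/a
  sum: 3.138 + 17.72 → r_corr = 20.86 μm/a
Long-term exponent b (ISO 9224 Table 2, B1) = 0.523
  D(6) = 20.86 × 6^0.523 = 20.86 × 2.553 = 53.24 μm

D(6) = 53.2 μm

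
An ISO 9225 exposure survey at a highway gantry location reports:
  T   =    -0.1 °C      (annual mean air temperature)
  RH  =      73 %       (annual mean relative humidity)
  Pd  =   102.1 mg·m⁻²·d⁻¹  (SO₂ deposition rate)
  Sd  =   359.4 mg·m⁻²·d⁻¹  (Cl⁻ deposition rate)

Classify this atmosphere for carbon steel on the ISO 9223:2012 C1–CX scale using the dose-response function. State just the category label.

carbon steel: temperature factor f = +0.150·(-10.1) = -1.5150
  Pd branch = 1.77·Pd^0.52·e^(0.02·RH+f) = 18.57 μm/a
  Sd branch = 0.102·Sd^0.62·e^(0.033·RH+0.04·T) = 43.4 μm/a
  sum: 18.57 + 43.4 → r_corr = 61.97 μm/a
Category bounds: 50…80 μm/a bracket r_corr ⇒ C4

C4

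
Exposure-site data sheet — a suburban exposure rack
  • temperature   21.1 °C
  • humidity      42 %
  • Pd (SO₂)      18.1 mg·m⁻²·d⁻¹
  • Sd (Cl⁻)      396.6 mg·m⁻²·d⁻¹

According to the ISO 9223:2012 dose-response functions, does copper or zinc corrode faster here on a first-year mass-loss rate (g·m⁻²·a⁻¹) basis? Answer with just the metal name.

copper: temperature factor f = -0.080·(11.1) = -0.8880
  sulphur-dioxide contribution → 0.05518 μm/a
  chloride contribution → 0.6576 μm/a
  ⇒ r_corr(copper) = 0.7128 μm/a
  mass loss = 0.7128 μm/a × 8.96 g/cm³ = 6.386 g·m⁻²·a⁻¹
zinc: f(T) = -0.071·(T−10) [T>10 °C] = -0.7881
  sulphur-dioxide contribution → 0.1448 μm/a
  chloride contribution → 4.456 μm/a
  ⇒ r_corr(zinc) = 4.601 μm/a
  mass loss = 4.601 μm/a × 7.14 g/cm³ = 32.85 g·m⁻²·a⁻¹
Ordering by g·m⁻²·a⁻¹: zinc (32.8) > copper (6.39)

zinc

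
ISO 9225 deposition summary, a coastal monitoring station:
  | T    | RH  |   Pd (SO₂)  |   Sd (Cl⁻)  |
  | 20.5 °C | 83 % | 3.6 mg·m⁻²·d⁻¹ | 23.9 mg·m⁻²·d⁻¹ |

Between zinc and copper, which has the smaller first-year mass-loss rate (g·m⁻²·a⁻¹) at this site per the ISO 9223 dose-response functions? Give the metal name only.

zinc

zinc: f(T) = -0.071·(T−10) [T>10 °C] = -0.7455
  Pd branch = 0.0129·Pd^0.44·e^(0.046·RH+f) = 0.4895 μm/a
  Sd branch = 0.0175·Sd^0.57·e^(0.008·RH+0.085·T) = 1.185 μm/a
  sum: 0.4895 + 1.185 → r_corr = 1.675 μm/a
  mass loss = 1.675 μm/a × 7.14 g/cm³ = 11.96 g·m⁻²·a⁻¹
copper: f(T) = -0.080·(T−10) [T>10 °C] = -0.8400
  SO₂ term: 0.0053·3.6^0.26·exp(0.059·83-0.8400) = 0.4274
  Sd branch = 0.01025·Sd^0.27·e^(0.036·RH+0.049·T) = 1.309 μm/a
  r_corr = 0.4274 + 1.309 = 1.736 μm/a
  mass loss = 1.736 μm/a × 8.96 g/cm³ = 15.55 g·m⁻²·a⁻¹
Ordering by g·m⁻²·a⁻¹: copper (15.6) > zinc (12)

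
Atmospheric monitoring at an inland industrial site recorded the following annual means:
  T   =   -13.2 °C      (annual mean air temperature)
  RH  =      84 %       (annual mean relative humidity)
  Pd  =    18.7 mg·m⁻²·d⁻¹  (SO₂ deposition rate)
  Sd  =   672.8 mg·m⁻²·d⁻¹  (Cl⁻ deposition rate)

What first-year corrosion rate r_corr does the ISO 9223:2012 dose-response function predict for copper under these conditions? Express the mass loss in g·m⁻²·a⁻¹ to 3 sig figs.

r_corr = 6.52 g·m⁻²·a⁻¹

copper: f(T) = +0.126·(T−10) [T≤10 °C] = -2.9232
  SO₂ term: 0.0053·18.7^0.26·exp(0.059·84-2.9232) = 0.08665
  Sd branch = 0.01025·Sd^0.27·e^(0.036·RH+0.049·T) = 0.6407 μm/a
  sum: 0.08665 + 0.6407 → r_corr = 0.7274 μm/a
Convert to mass loss: 0.7274 μm/a × 8.96 g/cm³ = 6.517 g·m⁻²·a⁻¹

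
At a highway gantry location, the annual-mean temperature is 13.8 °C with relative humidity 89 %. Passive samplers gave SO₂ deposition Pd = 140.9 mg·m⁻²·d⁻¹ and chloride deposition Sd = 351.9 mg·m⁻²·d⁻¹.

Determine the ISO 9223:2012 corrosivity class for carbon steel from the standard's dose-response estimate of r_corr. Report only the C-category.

carbon steel: T>10 °C ⇒ hinge -0.054·(13.8−10) = -0.2052
  sulphur-dioxide contribution → 112 μm/a
  chloride contribution → 126.7 μm/a
  total first-year rate 238.7 μm/a
Category bounds: 200…700 μm/a bracket r_corr ⇒ CX

CX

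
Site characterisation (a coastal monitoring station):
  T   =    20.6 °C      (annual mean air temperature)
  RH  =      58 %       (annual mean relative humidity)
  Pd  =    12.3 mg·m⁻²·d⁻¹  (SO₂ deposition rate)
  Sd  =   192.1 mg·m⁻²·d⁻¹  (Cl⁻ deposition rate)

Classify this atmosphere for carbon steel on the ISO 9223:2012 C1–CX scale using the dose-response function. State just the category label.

carbon steel: T>10 °C ⇒ hinge -0.054·(20.6−10) = -0.5724
  sulphur-dioxide contribution → 11.75 μm/a
  chloride contribution → 41.07 μm/a
  ⇒ r_corr(carbon steel) = 52.81 μm/a
ISO 9223 Table 2 (carbon steel): 50 < 52.8 ≤ 80 μm/a ⇒ C4

C4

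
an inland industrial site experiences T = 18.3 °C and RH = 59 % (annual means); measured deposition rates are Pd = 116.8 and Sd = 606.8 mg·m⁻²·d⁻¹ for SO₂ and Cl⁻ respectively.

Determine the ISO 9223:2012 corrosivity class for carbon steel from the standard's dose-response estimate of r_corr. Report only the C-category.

carbon steel: T>10 °C ⇒ hinge -0.054·(18.3−10) = -0.4482
  sulphur-dioxide contribution → 43.74 μm/a
  chloride contribution → 78.99 μm/a
  total first-year rate 122.7 μm/a
Category bounds: 80…200 μm/a bracket r_corr ⇒ C5

C5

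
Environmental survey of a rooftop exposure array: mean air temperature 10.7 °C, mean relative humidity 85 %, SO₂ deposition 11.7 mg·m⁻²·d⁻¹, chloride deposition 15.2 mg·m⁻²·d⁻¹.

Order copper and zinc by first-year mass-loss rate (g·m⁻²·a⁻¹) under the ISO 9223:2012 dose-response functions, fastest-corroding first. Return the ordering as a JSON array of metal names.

copper: f(T) = -0.080·(T−10) [T>10 °C] = -0.0560
  sulphur-dioxide contribution → 1.431 μm/a
  chloride contribution → 0.77 μm/a
  total first-year rate 2.201 μm/a
  mass loss = 2.201 μm/a × 8.96 g/cm³ = 19.72 g·m⁻²·a⁻¹
zinc: temperature factor f = -0.071·(0.7) = -0.0497
  sulphur-dioxide contribution → 1.808 μm/a
  chloride contribution → 0.4046 μm/a
  total first-year rate 2.212 μm/a
  mass loss = 2.212 μm/a × 7.14 g/cm³ = 15.79 g·m⁻²·a⁻¹
Ordering by g·m⁻²·a⁻¹: copper (19.7) > zinc (15.8)

["copper", "zinc"]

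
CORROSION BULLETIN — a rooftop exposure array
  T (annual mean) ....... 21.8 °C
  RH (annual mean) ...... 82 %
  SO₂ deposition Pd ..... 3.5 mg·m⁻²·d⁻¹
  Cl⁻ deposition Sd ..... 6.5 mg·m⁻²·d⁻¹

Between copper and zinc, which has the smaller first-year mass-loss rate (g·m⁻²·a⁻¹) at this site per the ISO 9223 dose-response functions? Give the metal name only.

copper: T>10 °C ⇒ hinge -0.080·(21.8−10) = -0.9440
  SO₂ term: 0.0053·3.5^0.26·exp(0.059·82-0.9440) = 0.3605
  Cl⁻ term: 0.01025·6.5^0.27·exp(0.036·82+0.049·21.8) = 0.9466
  sum: 0.3605 + 0.9466 → r_corr = 1.307 μm/a
  mass loss = 1.307 μm/a × 8.96 g/cm³ = 11.71 g·m⁻²·a⁻¹
zinc: f(T) = -0.071·(T−10) [T>10 °C] = -0.8378
  Pd branch = 0.0129·Pd^0.44·e^(0.046·RH+f) = 0.421 μm/a
  Cl⁻ term: 0.0175·6.5^0.57·exp(0.008·82+0.085·21.8) = 0.6252
  sum: 0.421 + 0.6252 → r_corr = 1.046 μm/a
  mass loss = 1.046 μm/a × 7.14 g/cm³ = 7.47 g·m⁻²·a⁻¹
Ordering by g·m⁻²·a⁻¹: copper (11.7) > zinc (7.47)

zinc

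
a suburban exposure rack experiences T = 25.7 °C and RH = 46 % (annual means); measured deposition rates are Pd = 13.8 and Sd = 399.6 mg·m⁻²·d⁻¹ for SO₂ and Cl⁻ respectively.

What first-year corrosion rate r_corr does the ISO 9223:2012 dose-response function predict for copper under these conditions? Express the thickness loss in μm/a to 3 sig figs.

r_corr = 0.998 μm/a

copper: f(T) = -0.080·(T−10) [T>10 °C] = -1.2560
  SO₂ term: 0.0053·13.8^0.26·exp(0.059·46-1.2560) = 0.04507
  Cl⁻ term: 0.01025·399.6^0.27·exp(0.036·46+0.049·25.7) = 0.9534
  sum: 0.04507 + 0.9534 → r_corr = 0.9984 μm/a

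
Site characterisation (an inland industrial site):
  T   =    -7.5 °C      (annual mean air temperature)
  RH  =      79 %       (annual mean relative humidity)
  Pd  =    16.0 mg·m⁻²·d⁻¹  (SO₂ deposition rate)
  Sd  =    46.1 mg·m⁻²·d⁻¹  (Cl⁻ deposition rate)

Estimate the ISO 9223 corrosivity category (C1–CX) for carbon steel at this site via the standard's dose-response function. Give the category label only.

C2

carbon steel: T≤10 °C ⇒ hinge +0.150·(-7.5−10) = -2.6250
  sulphur-dioxide contribution → 2.632 μm/a
  chloride contribution → 11.02 μm/a
  ⇒ r_corr(carbon steel) = 13.65 μm/a
Category bounds: 1.3…25 μm/a bracket r_corr ⇒ C2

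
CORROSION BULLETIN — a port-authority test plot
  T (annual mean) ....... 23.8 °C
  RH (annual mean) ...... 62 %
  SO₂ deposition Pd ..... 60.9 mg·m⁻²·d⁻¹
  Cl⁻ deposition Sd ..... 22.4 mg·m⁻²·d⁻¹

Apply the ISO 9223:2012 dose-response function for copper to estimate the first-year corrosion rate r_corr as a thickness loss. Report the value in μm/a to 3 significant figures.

r_corr = 0.908 μm/a

copper: temperature factor f = -0.080·(13.8) = -1.1040
  sulphur-dioxide contribution → 0.1984 μm/a
  chloride contribution → 0.7098 μm/a
  total first-year rate 0.9081 μm/a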